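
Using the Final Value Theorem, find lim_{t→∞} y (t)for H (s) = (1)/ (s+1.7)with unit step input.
FVT: lim_{t→∞} y(t) = lim_{s→0} s*Y(s) where Y(s) = H(s)/s.
= lim_{s→0} H(s) = H(0) = num(0)/den(0) = 1/1.7 = 0.5882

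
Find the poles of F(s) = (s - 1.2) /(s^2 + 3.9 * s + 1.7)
Set denominator = 0: s^2 + 3.9*s + 1.7 = (s + 3.4)(s + 0.5) = 0 → Poles: -0.5, -3.4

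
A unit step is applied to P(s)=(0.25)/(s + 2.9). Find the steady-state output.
FVT: lim_{t→∞} y(t) = lim_{s→0} s*Y(s) where Y(s) = P(s)/s.
= lim_{s→0} P(s) = P(0) = num(0)/den(0) = 0.25/2.9 = 0.08621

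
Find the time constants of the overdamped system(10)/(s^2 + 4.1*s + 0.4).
Overdamped: real poles at -4, -0.1. τ = -1/pole → τ₁ = 0.25, τ₂ = 10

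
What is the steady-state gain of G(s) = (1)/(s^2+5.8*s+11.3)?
DC gain = G(0) = num(0)/den(0) = 1/11.3 = 0.0885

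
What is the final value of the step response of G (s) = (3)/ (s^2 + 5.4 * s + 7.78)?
FVT: lim_{t→∞} y(t) = lim_{s→0} s*Y(s) where Y(s) = G(s)/s.
= lim_{s→0} G(s) = G(0) = num(0)/den(0) = 3/7.78 = 0.3856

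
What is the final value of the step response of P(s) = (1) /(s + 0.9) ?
FVT: lim_{t→∞} y(t) = lim_{s→0} s*Y(s) where Y(s) = P(s)/s.
= lim_{s→0} P(s) = P(0) = num(0)/den(0) = 1/0.9 = 1.111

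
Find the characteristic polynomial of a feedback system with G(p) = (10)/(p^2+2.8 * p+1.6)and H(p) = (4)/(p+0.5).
Characteristic poly = G_den * H_den + G_num * H_num = (p^3 + 3.3*p^2 + 3*p + 0.8) + (40) = p^3 + 3.3*p^2 + 3*p + 40.8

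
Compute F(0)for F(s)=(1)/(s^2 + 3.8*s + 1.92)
DC gain = F(0) = num(0)/den(0) = 1/1.92 = 0.5208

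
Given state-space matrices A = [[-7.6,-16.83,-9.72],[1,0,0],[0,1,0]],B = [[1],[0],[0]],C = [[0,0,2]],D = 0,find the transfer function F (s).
F(s) = C(sI - A)⁻¹B + D.
Characteristic polynomial det(sI - A) = s^3 + 7.6*s^2 + 16.83*s + 9.72.
Numerator from C·adj(sI-A)·B + D·det(sI-A) = 2.
F(s) = (2)/(s^3 + 7.6*s^2 + 16.83*s + 9.72)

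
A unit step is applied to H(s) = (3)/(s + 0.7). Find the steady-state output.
FVT: lim_{t→∞} y(t) = lim_{s→0} s*Y(s) where Y(s) = H(s)/s.
= lim_{s→0} H(s) = H(0) = num(0)/den(0) = 3/0.7 = 4.286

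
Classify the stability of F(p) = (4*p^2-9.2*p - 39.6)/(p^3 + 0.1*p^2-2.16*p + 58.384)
Denominator: p^3 + 0.1*p^2 - 2.16*p + 58.384 = (p + 4.1)(p^2 - 4*p + 14.24). Poles: -4.1, 2 + 3.2j, 2 - 3.2j. Unstable (2 pole(s) in RHP)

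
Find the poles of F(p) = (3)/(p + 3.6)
Set denominator = 0: p + 3.6 = 0 → Poles: -3.6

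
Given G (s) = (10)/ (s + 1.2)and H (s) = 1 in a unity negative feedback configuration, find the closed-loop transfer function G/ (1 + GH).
Closed-loop T = G/(1+GH).
Numerator: G_num * H_den = 10.
Denominator: G_den * H_den + G_num * H_num = (s + 1.2) + (10) = s + 11.2.
T(s) = (10)/(s + 11.2)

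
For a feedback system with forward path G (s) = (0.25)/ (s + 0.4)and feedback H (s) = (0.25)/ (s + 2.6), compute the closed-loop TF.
Closed-loop T = G/(1+GH).
Numerator: G_num * H_den = 0.25*s + 0.65.
Denominator: G_den * H_den + G_num * H_num = (s^2 + 3*s + 1.04) + (0.0625) = s^2 + 3*s + 1.1025.
T(s) = (0.25*s + 0.65)/(s^2 + 3*s + 1.1025)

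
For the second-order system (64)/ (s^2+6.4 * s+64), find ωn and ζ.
Standard form: ωn²/(s²+2ζωn·s+ωn²).
const=64=ωn² → ωn=8, s coeff=6.4=2ζωn → ζ=0.4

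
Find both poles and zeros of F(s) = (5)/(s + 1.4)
Set denominator = 0: s + 1.4 = 0 → Poles: -1.4
Numerator is a nonzero constant (5) → Zeros: none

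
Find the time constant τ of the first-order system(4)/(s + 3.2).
First-order system: τ = -1/pole. Pole = -3.2. τ = -1/(-3.2) = 0.3125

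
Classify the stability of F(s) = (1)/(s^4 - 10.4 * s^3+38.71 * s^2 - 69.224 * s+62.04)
Denominator: s^4 - 10.4*s^3 + 38.71*s^2 - 69.224*s + 62.04 = (s - 3.3)(s - 4.7)(s^2 - 2.4*s + 4). Poles: 1.2 + 1.6j, 1.2 - 1.6j, 3.3, 4.7. Unstable (4 pole(s) in RHP)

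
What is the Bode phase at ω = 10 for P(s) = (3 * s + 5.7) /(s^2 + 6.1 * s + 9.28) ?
Substitute s = j*10: P(j10) = 0.109855 - 0.256821j.
∠P(j10) = atan2(Im, Re) = atan2(-0.256821, 0.109855) = -66.84°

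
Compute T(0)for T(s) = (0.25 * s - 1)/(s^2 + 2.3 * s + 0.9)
DC gain = T(0) = num(0)/den(0) = -1/0.9 = -1.111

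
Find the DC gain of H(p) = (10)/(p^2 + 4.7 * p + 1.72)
DC gain = H(0) = num(0)/den(0) = 10/1.72 = 5.814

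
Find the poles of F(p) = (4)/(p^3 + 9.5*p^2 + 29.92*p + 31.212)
Set denominator = 0: p^3 + 9.5*p^2 + 29.92*p + 31.212 = (p + 3.4)(p + 3.4)(p + 2.7) = 0 → Poles: -2.7, -3.4, -3.4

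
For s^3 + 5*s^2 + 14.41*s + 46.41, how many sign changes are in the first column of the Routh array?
Routh array:
s^3: [1, 14.41]; s^2: [5, 46.41]; s^1: [5.128]; s^0: [46.41]
First column: [1, 5, 5.128, 46.41]. Sign changes = 0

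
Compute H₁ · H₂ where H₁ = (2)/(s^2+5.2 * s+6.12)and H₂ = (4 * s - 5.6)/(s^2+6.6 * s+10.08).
Series: H = H₁ · H₂ = (n₁·n₂)/(d₁·d₂).
Num: n₁·n₂ = 8*s - 11.2. Den: d₁·d₂ = s^4 + 11.8*s^3 + 50.52*s^2 + 92.808*s + 61.6896.
H(s) = (8*s - 11.2)/(s^4 + 11.8*s^3 + 50.52*s^2 + 92.808*s + 61.6896)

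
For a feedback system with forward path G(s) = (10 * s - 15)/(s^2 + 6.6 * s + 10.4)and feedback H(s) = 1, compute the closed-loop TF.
Closed-loop T = G/(1+GH).
Numerator: G_num * H_den = 10*s - 15.
Denominator: G_den * H_den + G_num * H_num = (s^2 + 6.6*s + 10.4) + (10*s - 15) = s^2 + 16.6*s - 4.6.
T(s) = (10*s - 15)/(s^2 + 16.6*s - 4.6)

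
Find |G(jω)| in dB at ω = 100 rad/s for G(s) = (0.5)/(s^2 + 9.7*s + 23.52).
Substitute s = j*100: G(j100) = -4.96485e-05 - 4.82726e-06j.
|G(j100)| = sqrt(Re² + Im²) = 4.988e-05.
20*log₁₀(4.988e-05) = -86.04 dB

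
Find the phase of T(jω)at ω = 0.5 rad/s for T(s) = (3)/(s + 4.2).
Substitute s = j*0.5: T(j0.5) = 0.704304 - 0.0838457j.
∠T(j0.5) = atan2(Im, Re) = atan2(-0.0838457, 0.704304) = -6.79°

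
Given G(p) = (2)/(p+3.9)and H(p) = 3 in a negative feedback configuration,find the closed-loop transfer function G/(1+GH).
Closed-loop T = G/(1+GH).
Numerator: G_num * H_den = 2.
Denominator: G_den * H_den + G_num * H_num = (p + 3.9) + (6) = p + 9.9.
T(p) = (2)/(p + 9.9)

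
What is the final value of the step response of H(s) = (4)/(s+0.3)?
FVT: lim_{t→∞} y(t) = lim_{s→0} s*Y(s) where Y(s) = H(s)/s.
= lim_{s→0} H(s) = H(0) = num(0)/den(0) = 4/0.3 = 13.33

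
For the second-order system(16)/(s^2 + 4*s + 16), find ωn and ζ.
Standard form: ωn²/(s²+2ζωn·s+ωn²).
const=16=ωn² → ωn=4, s coeff=4=2ζωn → ζ=0.5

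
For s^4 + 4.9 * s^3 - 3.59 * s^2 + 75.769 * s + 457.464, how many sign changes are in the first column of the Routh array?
Routh array:
s^4: [1, -3.59, 457.464]; s^3: [4.9, 75.769]; s^2: [-19.0531, 457.464]; s^1: [193.418]; s^0: [457.464]
First column: [1, 4.9, -19.0531, 193.418, 457.464]. Sign changes = 2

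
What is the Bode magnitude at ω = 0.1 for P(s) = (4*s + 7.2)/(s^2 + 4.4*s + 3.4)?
Substitute s = j*0.1: P(j0.1) = 2.10377 - 0.155061j.
|P(j0.1)| = sqrt(Re² + Im²) = 2.109.
20*log₁₀(2.109) = 6.48 dB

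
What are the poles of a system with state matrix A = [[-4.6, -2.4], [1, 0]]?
Eigenvalues solve det(λI - A) = 0.
Characteristic polynomial: λ^2 + 4.6*λ + 2.4 = 0.
Factor: (λ + 0.6)(λ + 4) = 0.
Roots: -0.6, -4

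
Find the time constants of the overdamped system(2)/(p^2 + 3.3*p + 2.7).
Overdamped: real poles at -1.5, -1.8. τ = -1/pole → τ₁ = 0.6667, τ₂ = 0.5556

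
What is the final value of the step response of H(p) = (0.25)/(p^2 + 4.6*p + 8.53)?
FVT: lim_{t→∞} y(t) = lim_{p→0} p*Y(p) where Y(p) = H(p)/p.
= lim_{p→0} H(p) = H(0) = num(0)/den(0) = 0.25/8.53 = 0.02931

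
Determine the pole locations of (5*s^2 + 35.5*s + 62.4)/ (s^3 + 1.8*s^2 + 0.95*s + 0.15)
Set denominator = 0: s^3 + 1.8*s^2 + 0.95*s + 0.15 = (s + 0.3)(s + 1)(s + 0.5) = 0 → Poles: -0.3, -0.5, -1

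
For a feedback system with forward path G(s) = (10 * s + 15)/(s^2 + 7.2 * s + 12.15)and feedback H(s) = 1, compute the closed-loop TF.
Closed-loop T = G/(1+GH).
Numerator: G_num * H_den = 10*s + 15.
Denominator: G_den * H_den + G_num * H_num = (s^2 + 7.2*s + 12.15) + (10*s + 15) = s^2 + 17.2*s + 27.15.
T(s) = (10*s + 15)/(s^2 + 17.2*s + 27.15)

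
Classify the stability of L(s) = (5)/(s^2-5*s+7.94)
Denominator: s^2 - 5*s + 7.94. Poles: 2.5 + 1.3j, 2.5 - 1.3j. Unstable (2 pole(s) in RHP)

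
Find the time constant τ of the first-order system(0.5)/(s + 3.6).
First-order system: τ = -1/pole. Pole = -3.6. τ = -1/(-3.6) = 0.2778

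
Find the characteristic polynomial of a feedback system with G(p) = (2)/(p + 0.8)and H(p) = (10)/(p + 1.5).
Characteristic poly = G_den * H_den + G_num * H_num = (p^2 + 2.3*p + 1.2) + (20) = p^2 + 2.3*p + 21.2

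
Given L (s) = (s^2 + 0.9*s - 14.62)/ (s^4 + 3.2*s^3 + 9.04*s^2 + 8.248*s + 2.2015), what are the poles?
Set denominator = 0: s^4 + 3.2*s^3 + 9.04*s^2 + 8.248*s + 2.2015 = (s + 0.7)(s + 0.5)(s^2 + 2*s + 6.29) = 0 → Poles: -0.5, -0.7, -1 + 2.3j, -1 - 2.3j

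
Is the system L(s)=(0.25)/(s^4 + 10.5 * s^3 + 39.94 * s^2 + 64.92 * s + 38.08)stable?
Denominator: s^4 + 10.5*s^3 + 39.94*s^2 + 64.92*s + 38.08 = (s + 2)(s + 1.6)(s + 3.5)(s + 3.4). Poles: -1.6, -2, -3.4, -3.5. All Re(p)<0: Yes (stable)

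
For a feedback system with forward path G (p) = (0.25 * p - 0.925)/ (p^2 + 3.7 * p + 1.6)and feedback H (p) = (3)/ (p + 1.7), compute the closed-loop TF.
Closed-loop T = G/(1+GH).
Numerator: G_num * H_den = 0.25*p^2 - 0.5*p - 1.5725.
Denominator: G_den * H_den + G_num * H_num = (p^3 + 5.4*p^2 + 7.89*p + 2.72) + (0.75*p - 2.775) = p^3 + 5.4*p^2 + 8.64*p - 0.055.
T(p) = (0.25*p^2 - 0.5*p - 1.5725)/(p^3 + 5.4*p^2 + 8.64*p - 0.055)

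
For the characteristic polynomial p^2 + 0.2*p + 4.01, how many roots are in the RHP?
Poles: -0.1 + 2j, -0.1 - 2j. RHP poles (Re>0): 0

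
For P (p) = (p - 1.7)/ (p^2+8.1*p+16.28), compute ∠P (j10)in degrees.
Substitute p = j*10: P(j10) = 0.0701784 - 0.0515474j.
∠P(j10) = atan2(Im, Re) = atan2(-0.0515474, 0.0701784) = -36.30°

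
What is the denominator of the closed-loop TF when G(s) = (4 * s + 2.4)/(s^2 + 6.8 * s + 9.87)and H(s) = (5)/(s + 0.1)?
Characteristic poly = G_den * H_den + G_num * H_num = (s^3 + 6.9*s^2 + 10.55*s + 0.987) + (20*s + 12) = s^3 + 6.9*s^2 + 30.55*s + 12.987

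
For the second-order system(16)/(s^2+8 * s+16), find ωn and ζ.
Standard form: ωn²/(s²+2ζωn·s+ωn²).
const=16=ωn² → ωn=4, s coeff=8=2ζωn → ζ=1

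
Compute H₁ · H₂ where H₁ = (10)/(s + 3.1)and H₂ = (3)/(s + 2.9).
Series: H = H₁ · H₂ = (n₁·n₂)/(d₁·d₂).
Num: n₁·n₂ = 30. Den: d₁·d₂ = s^2 + 6*s + 8.99.
H(s) = (30)/(s^2 + 6*s + 8.99)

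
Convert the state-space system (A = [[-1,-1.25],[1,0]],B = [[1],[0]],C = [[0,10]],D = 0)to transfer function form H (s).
H(s) = C(sI - A)⁻¹B + D.
Characteristic polynomial det(sI - A) = s^2 + s + 1.25.
Numerator from C·adj(sI-A)·B + D·det(sI-A) = 10.
H(s) = (10)/(s^2 + s + 1.25)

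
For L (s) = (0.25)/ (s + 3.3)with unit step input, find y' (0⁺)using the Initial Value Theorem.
IVT: y'(0⁺) = lim_{s→∞} s²·Y(s) = lim_{s→∞} s·L(s).
deg(num) = 0, deg(den) = 1, relative degree = 1, so s·L(s) → (leading num)/(leading den) = 0.25/1 = 0.25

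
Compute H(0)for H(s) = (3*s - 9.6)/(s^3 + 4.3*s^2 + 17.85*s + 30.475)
DC gain = H(0) = num(0)/den(0) = -9.6/30.475 = -0.315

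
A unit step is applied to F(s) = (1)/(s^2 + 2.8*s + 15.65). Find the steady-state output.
FVT: lim_{t→∞} y(t) = lim_{s→0} s*Y(s) where Y(s) = F(s)/s.
= lim_{s→0} F(s) = F(0) = num(0)/den(0) = 1/15.65 = 0.0639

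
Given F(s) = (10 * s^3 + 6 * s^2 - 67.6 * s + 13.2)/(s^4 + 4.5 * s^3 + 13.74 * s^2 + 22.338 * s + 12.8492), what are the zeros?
Set numerator = 0: 10*s^3 + 6*s^2 - 67.6*s + 13.2 = 10*(s - 2.2)(s - 0.2)(s + 3) = 0 → Zeros: -3, 0.2, 2.2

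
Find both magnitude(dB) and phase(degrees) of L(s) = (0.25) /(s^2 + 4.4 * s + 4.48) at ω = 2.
Substitute s = j*2: L(j2) = 0.00154499 - 0.0283248j.
|L| = 20*log₁₀(sqrt(Re²+Im²)) = -30.94 dB.
∠L = atan2(Im, Re) = -86.88°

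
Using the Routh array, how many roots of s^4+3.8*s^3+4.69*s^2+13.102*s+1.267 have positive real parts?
Routh array:
s^4: [1, 4.69, 1.267]; s^3: [3.8, 13.102]; s^2: [1.24211, 1.267]; s^1: [9.22584]; s^0: [1.267]
First column: [1, 3.8, 1.24211, 9.22584, 1.267]. Sign changes = RHP roots = 0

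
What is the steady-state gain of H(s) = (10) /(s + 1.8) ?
DC gain = H(0) = num(0)/den(0) = 10/1.8 = 5.556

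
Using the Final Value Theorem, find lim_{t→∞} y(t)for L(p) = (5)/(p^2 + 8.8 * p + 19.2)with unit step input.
FVT: lim_{t→∞} y(t) = lim_{p→0} p*Y(p) where Y(p) = L(p)/p.
= lim_{p→0} L(p) = L(0) = num(0)/den(0) = 5/19.2 = 0.2604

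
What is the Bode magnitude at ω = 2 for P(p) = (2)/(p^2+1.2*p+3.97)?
Substitute p = j*2: P(j2) = -0.010415 - 0.833203j.
|P(j2)| = sqrt(Re² + Im²) = 0.8333.
20*log₁₀(0.8333) = -1.58 dB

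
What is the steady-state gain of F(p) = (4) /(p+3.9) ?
DC gain = F(0) = num(0)/den(0) = 4/3.9 = 1.026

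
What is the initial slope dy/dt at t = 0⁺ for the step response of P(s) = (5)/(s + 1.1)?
IVT: y'(0⁺) = lim_{s→∞} s²·Y(s) = lim_{s→∞} s·P(s).
deg(num) = 0, deg(den) = 1, relative degree = 1, so s·P(s) → (leading num)/(leading den) = 5/1 = 5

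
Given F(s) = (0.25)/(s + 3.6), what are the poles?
Set denominator = 0: s + 3.6 = 0 → Poles: -3.6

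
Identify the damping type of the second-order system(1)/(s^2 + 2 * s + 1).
Standard form: ωn²/(s²+2ζωn·s+ωn²) gives ωn=1, ζ=1.
Critically damped (ζ = 1)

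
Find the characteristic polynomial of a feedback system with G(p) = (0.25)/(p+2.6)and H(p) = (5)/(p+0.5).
Characteristic poly = G_den * H_den + G_num * H_num = (p^2 + 3.1*p + 1.3) + (1.25) = p^2 + 3.1*p + 2.55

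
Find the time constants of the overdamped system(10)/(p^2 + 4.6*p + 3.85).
Overdamped: real poles at -1.1, -3.5. τ = -1/pole → τ₁ = 0.9091, τ₂ = 0.2857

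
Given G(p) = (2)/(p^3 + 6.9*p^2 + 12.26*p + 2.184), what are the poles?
Set denominator = 0: p^3 + 6.9*p^2 + 12.26*p + 2.184 = (p + 2.8)(p + 0.2)(p + 3.9) = 0 → Poles: -0.2, -2.8, -3.9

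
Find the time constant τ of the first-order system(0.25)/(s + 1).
First-order system: τ = -1/pole. Pole = -1. τ = -1/(-1) = 1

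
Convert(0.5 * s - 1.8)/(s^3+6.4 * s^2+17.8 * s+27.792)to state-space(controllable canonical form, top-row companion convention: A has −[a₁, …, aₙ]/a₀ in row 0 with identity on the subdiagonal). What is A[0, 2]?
Reachable canonical form for den = s^3 + 6.4*s^2 + 17.8*s + 27.792: top row of A = -[a₁,a₂,...,aₙ]/a₀, ones on the subdiagonal, zeros elsewhere.
A = [[-6.4, -17.8, -27.792], [1, 0, 0], [0, 1, 0]].
A[0,2] = -27.792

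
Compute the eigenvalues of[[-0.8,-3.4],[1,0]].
Eigenvalues solve det(λI - A) = 0.
Characteristic polynomial: λ^2 + 0.8*λ + 3.4 = 0.
Roots: -0.4 + 1.8j, -0.4 - 1.8j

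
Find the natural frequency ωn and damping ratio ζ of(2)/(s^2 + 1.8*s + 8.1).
Underdamped: complex pole -0.9 + 2.7j. ωn = |pole| = 2.846, ζ = -Re(pole)/ωn = 0.3162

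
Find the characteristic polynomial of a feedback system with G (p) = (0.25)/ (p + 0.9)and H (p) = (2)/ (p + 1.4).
Characteristic poly = G_den * H_den + G_num * H_num = (p^2 + 2.3*p + 1.26) + (0.5) = p^2 + 2.3*p + 1.76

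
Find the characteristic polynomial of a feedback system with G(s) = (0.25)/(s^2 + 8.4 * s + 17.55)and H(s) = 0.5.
Characteristic poly = G_den * H_den + G_num * H_num = (s^2 + 8.4*s + 17.55) + (0.125) = s^2 + 8.4*s + 17.675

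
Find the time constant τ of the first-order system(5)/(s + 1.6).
First-order system: τ = -1/pole. Pole = -1.6. τ = -1/(-1.6) = 0.625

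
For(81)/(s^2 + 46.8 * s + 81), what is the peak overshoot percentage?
Standard form: ωn²/(s²+2ζωn·s+ωn²) → ωn = 9, ζ = 2.6.
ζ ≥ 1, so the response is non-oscillatory: peak overshoot = 0%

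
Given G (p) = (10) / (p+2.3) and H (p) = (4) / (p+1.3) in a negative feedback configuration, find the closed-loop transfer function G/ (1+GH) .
Closed-loop T = G/(1+GH).
Numerator: G_num * H_den = 10*p + 13.
Denominator: G_den * H_den + G_num * H_num = (p^2 + 3.6*p + 2.99) + (40) = p^2 + 3.6*p + 42.99.
T(p) = (10*p + 13)/(p^2 + 3.6*p + 42.99)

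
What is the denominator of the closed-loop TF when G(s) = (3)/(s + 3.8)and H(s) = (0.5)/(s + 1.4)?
Characteristic poly = G_den * H_den + G_num * H_num = (s^2 + 5.2*s + 5.32) + (1.5) = s^2 + 5.2*s + 6.82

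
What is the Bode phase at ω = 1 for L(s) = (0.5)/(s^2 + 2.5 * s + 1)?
Substitute s = j*1: L(j1) = 0 - 0.2j.
∠L(j1) = atan2(Im, Re) = atan2(-0.2, 0) = -90.00°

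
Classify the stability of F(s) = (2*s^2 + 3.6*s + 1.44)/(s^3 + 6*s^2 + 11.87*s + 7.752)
Denominator: s^3 + 6*s^2 + 11.87*s + 7.752 = (s + 1.7)(s + 1.9)(s + 2.4). Poles: -1.7, -1.9, -2.4. Stable (all poles in LHP)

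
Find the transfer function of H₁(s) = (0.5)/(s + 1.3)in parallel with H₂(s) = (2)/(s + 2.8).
Parallel: H = H₁ + H₂ = (n₁·d₂ + n₂·d₁)/(d₁·d₂).
n₁·d₂ = 0.5*s + 1.4. n₂·d₁ = 2*s + 2.6. Sum = 2.5*s + 4. d₁·d₂ = s^2 + 4.1*s + 3.64.
H(s) = (2.5*s + 4)/(s^2 + 4.1*s + 3.64)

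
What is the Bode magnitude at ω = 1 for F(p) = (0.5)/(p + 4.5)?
Substitute p = j*1: F(j1) = 0.105882 - 0.0235294j.
|F(j1)| = sqrt(Re² + Im²) = 0.1085.
20*log₁₀(0.1085) = -19.29 dB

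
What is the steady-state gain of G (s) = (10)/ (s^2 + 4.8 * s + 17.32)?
DC gain = G(0) = num(0)/den(0) = 10/17.32 = 0.5774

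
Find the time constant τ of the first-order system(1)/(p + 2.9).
First-order system: τ = -1/pole. Pole = -2.9. τ = -1/(-2.9) = 0.3448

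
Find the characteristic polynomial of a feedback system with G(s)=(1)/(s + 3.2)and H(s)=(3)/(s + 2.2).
Characteristic poly = G_den * H_den + G_num * H_num = (s^2 + 5.4*s + 7.04) + (3) = s^2 + 5.4*s + 10.04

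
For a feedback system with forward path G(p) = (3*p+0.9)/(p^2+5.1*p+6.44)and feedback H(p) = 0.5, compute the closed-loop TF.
Closed-loop T = G/(1+GH).
Numerator: G_num * H_den = 3*p + 0.9.
Denominator: G_den * H_den + G_num * H_num = (p^2 + 5.1*p + 6.44) + (1.5*p + 0.45) = p^2 + 6.6*p + 6.89.
T(p) = (3*p + 0.9)/(p^2 + 6.6*p + 6.89)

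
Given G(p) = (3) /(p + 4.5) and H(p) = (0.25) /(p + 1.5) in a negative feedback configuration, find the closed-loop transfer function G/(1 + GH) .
Closed-loop T = G/(1+GH).
Numerator: G_num * H_den = 3*p + 4.5.
Denominator: G_den * H_den + G_num * H_num = (p^2 + 6*p + 6.75) + (0.75) = p^2 + 6*p + 7.5.
T(p) = (3*p + 4.5)/(p^2 + 6*p + 7.5)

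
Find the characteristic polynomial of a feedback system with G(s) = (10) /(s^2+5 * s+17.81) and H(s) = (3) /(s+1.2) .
Characteristic poly = G_den * H_den + G_num * H_num = (s^3 + 6.2*s^2 + 23.81*s + 21.372) + (30) = s^3 + 6.2*s^2 + 23.81*s + 51.372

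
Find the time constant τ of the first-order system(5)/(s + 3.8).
First-order system: τ = -1/pole. Pole = -3.8. τ = -1/(-3.8) = 0.2632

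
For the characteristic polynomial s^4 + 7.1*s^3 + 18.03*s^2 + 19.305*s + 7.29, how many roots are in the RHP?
s^4 + 7.1*s^3 + 18.03*s^2 + 19.305*s + 7.29 = (s + 0.9)(s + 2.7)(s + 1.5)(s + 2). Poles: -0.9, -1.5, -2, -2.7. RHP poles (Re>0): 0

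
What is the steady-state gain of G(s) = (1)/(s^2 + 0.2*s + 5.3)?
DC gain = G(0) = num(0)/den(0) = 1/5.3 = 0.1887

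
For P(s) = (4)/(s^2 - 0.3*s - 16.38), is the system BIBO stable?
Denominator: s^2 - 0.3*s - 16.38 = (s - 4.2)(s + 3.9). Poles: -3.9, 4.2. All Re(p)<0: No (unstable)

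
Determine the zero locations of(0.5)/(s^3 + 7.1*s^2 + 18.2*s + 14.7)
Numerator is a nonzero constant (0.5) → Zeros: none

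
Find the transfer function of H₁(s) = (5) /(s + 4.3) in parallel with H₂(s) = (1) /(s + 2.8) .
Parallel: H = H₁ + H₂ = (n₁·d₂ + n₂·d₁)/(d₁·d₂).
n₁·d₂ = 5*s + 14. n₂·d₁ = s + 4.3. Sum = 6*s + 18.3. d₁·d₂ = s^2 + 7.1*s + 12.04.
H(s) = (6*s + 18.3)/(s^2 + 7.1*s + 12.04)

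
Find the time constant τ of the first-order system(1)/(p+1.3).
First-order system: τ = -1/pole. Pole = -1.3. τ = -1/(-1.3) = 0.7692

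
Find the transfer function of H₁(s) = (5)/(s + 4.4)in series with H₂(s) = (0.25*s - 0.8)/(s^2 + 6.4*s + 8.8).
Series: H = H₁ · H₂ = (n₁·n₂)/(d₁·d₂).
Num: n₁·n₂ = 1.25*s - 4. Den: d₁·d₂ = s^3 + 10.8*s^2 + 36.96*s + 38.72.
H(s) = (1.25*s - 4)/(s^3 + 10.8*s^2 + 36.96*s + 38.72)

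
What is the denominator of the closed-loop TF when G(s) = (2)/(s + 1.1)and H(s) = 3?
Characteristic poly = G_den * H_den + G_num * H_num = (s + 1.1) + (6) = s + 7.1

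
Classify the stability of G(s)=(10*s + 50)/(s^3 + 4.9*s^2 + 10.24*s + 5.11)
Denominator: s^3 + 4.9*s^2 + 10.24*s + 5.11 = (s + 0.7)(s^2 + 4.2*s + 7.3). Poles: -0.7, -2.1 + 1.7j, -2.1 - 1.7j. Stable (all poles in LHP)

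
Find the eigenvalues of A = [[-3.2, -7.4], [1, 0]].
Eigenvalues solve det(λI - A) = 0.
Characteristic polynomial: λ^2 + 3.2*λ + 7.4 = 0.
Roots: -1.6 + 2.2j, -1.6 - 2.2j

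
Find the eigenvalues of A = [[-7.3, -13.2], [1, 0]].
Eigenvalues solve det(λI - A) = 0.
Characteristic polynomial: λ^2 + 7.3*λ + 13.2 = 0.
Factor: (λ + 3.3)(λ + 4) = 0.
Roots: -3.3, -4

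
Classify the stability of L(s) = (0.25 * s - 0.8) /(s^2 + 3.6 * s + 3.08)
Denominator: s^2 + 3.6*s + 3.08 = (s + 2.2)(s + 1.4). Poles: -1.4, -2.2. Stable (all poles in LHP)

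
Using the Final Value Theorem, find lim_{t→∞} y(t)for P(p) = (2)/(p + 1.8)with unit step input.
FVT: lim_{t→∞} y(t) = lim_{p→0} p*Y(p) where Y(p) = P(p)/p.
= lim_{p→0} P(p) = P(0) = num(0)/den(0) = 2/1.8 = 1.111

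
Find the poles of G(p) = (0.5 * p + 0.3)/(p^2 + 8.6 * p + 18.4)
Set denominator = 0: p^2 + 8.6*p + 18.4 = (p + 4)(p + 4.6) = 0 → Poles: -4, -4.6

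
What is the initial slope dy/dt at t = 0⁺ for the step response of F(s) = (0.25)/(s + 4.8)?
IVT: y'(0⁺) = lim_{s→∞} s²·Y(s) = lim_{s→∞} s·F(s).
deg(num) = 0, deg(den) = 1, relative degree = 1, so s·F(s) → (leading num)/(leading den) = 0.25/1 = 0.25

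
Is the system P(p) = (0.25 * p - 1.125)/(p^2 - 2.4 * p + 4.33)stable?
Denominator: p^2 - 2.4*p + 4.33. Poles: 1.2 + 1.7j, 1.2 - 1.7j. All Re(p)<0: No (unstable)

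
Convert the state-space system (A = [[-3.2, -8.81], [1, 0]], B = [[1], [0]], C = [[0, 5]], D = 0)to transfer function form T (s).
T(s) = C(sI - A)⁻¹B + D.
Characteristic polynomial det(sI - A) = s^2 + 3.2*s + 8.81.
Numerator from C·adj(sI-A)·B + D·det(sI-A) = 5.
T(s) = (5)/(s^2 + 3.2*s + 8.81)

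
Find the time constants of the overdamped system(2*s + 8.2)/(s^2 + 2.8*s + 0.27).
Overdamped: real poles at -0.1, -2.7. τ = -1/pole → τ₁ = 10, τ₂ = 0.3704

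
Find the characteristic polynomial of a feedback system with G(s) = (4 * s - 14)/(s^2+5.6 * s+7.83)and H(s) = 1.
Characteristic poly = G_den * H_den + G_num * H_num = (s^2 + 5.6*s + 7.83) + (4*s - 14) = s^2 + 9.6*s - 6.17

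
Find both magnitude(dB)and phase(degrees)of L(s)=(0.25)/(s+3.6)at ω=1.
Substitute s = j*1: L(j1) = 0.0644699 - 0.0179083j.
|L| = 20*log₁₀(sqrt(Re²+Im²)) = -23.49 dB.
∠L = atan2(Im, Re) = -15.52°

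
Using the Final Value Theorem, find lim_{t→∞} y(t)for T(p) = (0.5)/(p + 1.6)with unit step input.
FVT: lim_{t→∞} y(t) = lim_{p→0} p*Y(p) where Y(p) = T(p)/p.
= lim_{p→0} T(p) = T(0) = num(0)/den(0) = 0.5/1.6 = 0.3125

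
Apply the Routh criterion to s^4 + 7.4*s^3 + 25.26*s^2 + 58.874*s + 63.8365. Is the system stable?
Routh array:
s^4: [1, 25.26, 63.8365]; s^3: [7.4, 58.874]; s^2: [17.3041, 63.8365]; s^1: [31.5746]; s^0: [63.8365]
First column: [1, 7.4, 17.3041, 31.5746, 63.8365]. Sign changes = 0.
Yes, stable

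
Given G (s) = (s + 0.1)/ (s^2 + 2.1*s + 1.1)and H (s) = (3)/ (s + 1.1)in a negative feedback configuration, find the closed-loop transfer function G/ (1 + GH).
Closed-loop T = G/(1+GH).
Numerator: G_num * H_den = s^2 + 1.2*s + 0.11.
Denominator: G_den * H_den + G_num * H_num = (s^3 + 3.2*s^2 + 3.41*s + 1.21) + (3*s + 0.3) = s^3 + 3.2*s^2 + 6.41*s + 1.51.
T(s) = (s^2 + 1.2*s + 0.11)/(s^3 + 3.2*s^2 + 6.41*s + 1.51)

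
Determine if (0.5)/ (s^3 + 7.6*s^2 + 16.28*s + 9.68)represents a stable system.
Denominator: s^3 + 7.6*s^2 + 16.28*s + 9.68 = (s + 1)(s + 4.4)(s + 2.2). Poles: -1, -2.2, -4.4. All Re(p)<0: Yes (stable)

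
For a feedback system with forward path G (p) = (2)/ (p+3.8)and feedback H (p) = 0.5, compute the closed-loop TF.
Closed-loop T = G/(1+GH).
Numerator: G_num * H_den = 2.
Denominator: G_den * H_den + G_num * H_num = (p + 3.8) + (1) = p + 4.8.
T(p) = (2)/(p + 4.8)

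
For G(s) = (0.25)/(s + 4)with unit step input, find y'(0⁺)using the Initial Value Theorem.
IVT: y'(0⁺) = lim_{s→∞} s²·Y(s) = lim_{s→∞} s·G(s).
deg(num) = 0, deg(den) = 1, relative degree = 1, so s·G(s) → (leading num)/(leading den) = 0.25/1 = 0.25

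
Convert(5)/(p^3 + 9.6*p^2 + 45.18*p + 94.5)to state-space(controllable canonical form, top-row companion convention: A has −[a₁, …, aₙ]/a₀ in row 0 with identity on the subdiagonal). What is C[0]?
Reachable canonical form: C = numerator coefficients (right-aligned, zero-padded to length n).
num = 5, C = [[0, 0, 5]].
C[0] = 0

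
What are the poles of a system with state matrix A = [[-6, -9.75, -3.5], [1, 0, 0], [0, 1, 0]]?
Eigenvalues solve det(λI - A) = 0.
Characteristic polynomial: λ^3 + 6*λ^2 + 9.75*λ + 3.5 = 0.
Factor: (λ + 2)(λ + 3.5)(λ + 0.5) = 0.
Roots: -0.5, -2, -3.5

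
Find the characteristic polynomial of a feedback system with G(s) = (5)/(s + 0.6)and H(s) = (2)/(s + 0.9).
Characteristic poly = G_den * H_den + G_num * H_num = (s^2 + 1.5*s + 0.54) + (10) = s^2 + 1.5*s + 10.54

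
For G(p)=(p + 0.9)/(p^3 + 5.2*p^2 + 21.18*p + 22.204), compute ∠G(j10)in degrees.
Substitute p = j*10: G(j10) = -0.00958509 - 0.00491172j.
∠G(j10) = atan2(Im, Re) = atan2(-0.00491172, -0.00958509) = -152.87°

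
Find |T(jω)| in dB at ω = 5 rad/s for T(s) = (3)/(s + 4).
Substitute s = j*5: T(j5) = 0.292683 - 0.365854j.
|T(j5)| = sqrt(Re² + Im²) = 0.4685.
20*log₁₀(0.4685) = -6.59 dB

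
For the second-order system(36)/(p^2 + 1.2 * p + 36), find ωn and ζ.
Standard form: ωn²/(p²+2ζωn·p+ωn²).
const=36=ωn² → ωn=6, p coeff=1.2=2ζωn → ζ=0.1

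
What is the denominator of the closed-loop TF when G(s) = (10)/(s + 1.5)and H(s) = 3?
Characteristic poly = G_den * H_den + G_num * H_num = (s + 1.5) + (30) = s + 31.5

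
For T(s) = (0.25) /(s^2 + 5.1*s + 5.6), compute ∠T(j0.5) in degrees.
Substitute s = j*0.5: T(j0.5) = 0.0380783 - 0.0181495j.
∠T(j0.5) = atan2(Im, Re) = atan2(-0.0181495, 0.0380783) = -25.48°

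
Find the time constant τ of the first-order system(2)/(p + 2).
First-order system: τ = -1/pole. Pole = -2. τ = -1/(-2) = 0.5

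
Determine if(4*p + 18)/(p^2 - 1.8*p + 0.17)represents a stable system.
Denominator: p^2 - 1.8*p + 0.17 = (p - 1.7)(p - 0.1). Poles: 0.1, 1.7. All Re(p)<0: No (unstable)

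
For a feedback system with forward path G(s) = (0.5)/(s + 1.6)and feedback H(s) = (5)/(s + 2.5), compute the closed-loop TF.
Closed-loop T = G/(1+GH).
Numerator: G_num * H_den = 0.5*s + 1.25.
Denominator: G_den * H_den + G_num * H_num = (s^2 + 4.1*s + 4) + (2.5) = s^2 + 4.1*s + 6.5.
T(s) = (0.5*s + 1.25)/(s^2 + 4.1*s + 6.5)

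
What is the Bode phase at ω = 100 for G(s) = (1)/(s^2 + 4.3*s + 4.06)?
Substitute s = j*100: G(j100) = -9.98558e-05 - 4.29554e-06j.
∠G(j100) = atan2(Im, Re) = atan2(-4.29554e-06, -9.98558e-05) = -177.54°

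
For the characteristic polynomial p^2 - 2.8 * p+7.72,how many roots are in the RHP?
Poles: 1.4 + 2.4j, 1.4 - 2.4j. RHP poles (Re>0): 2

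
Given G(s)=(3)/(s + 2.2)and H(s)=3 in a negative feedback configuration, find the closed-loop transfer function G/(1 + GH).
Closed-loop T = G/(1+GH).
Numerator: G_num * H_den = 3.
Denominator: G_den * H_den + G_num * H_num = (s + 2.2) + (9) = s + 11.2.
T(s) = (3)/(s + 11.2)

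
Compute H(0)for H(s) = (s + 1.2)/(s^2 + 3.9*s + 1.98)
DC gain = H(0) = num(0)/den(0) = 1.2/1.98 = 0.6061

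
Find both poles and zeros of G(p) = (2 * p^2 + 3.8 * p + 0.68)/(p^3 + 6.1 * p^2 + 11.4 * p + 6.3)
Set denominator = 0: p^3 + 6.1*p^2 + 11.4*p + 6.3 = (p + 2.1)(p + 3)(p + 1) = 0 → Poles: -1, -2.1, -3
Set numerator = 0: 2*p^2 + 3.8*p + 0.68 = 2*(p + 0.2)(p + 1.7) = 0 → Zeros: -0.2, -1.7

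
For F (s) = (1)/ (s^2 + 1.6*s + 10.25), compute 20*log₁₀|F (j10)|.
Substitute s = j*10: F(j10) = -0.0107989 - 0.00192514j.
|F(j10)| = sqrt(Re² + Im²) = 0.01097.
20*log₁₀(0.01097) = -39.20 dB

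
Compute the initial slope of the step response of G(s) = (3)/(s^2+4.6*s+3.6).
IVT: y'(0⁺) = lim_{s→∞} s²·Y(s) = lim_{s→∞} s·G(s).
deg(num) = 0, deg(den) = 2, relative degree = 2 ≥ 2, so s·G(s) → 0. Initial slope = 0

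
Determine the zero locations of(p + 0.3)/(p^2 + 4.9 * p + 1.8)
Set numerator = 0: p + 0.3 = 0 → Zeros: -0.3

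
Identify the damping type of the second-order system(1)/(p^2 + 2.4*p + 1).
Standard form: ωn²/(p²+2ζωn·p+ωn²) gives ωn=1, ζ=1.2.
Overdamped (ζ = 1.2 > 1)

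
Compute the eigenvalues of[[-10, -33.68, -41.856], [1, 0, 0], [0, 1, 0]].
Eigenvalues solve det(λI - A) = 0.
Characteristic polynomial: λ^3 + 10*λ^2 + 33.68*λ + 41.856 = 0.
Factor: (λ + 4.8)(λ^2 + 5.2*λ + 8.72) = 0.
Roots: -2.6 + 1.4j, -2.6 - 1.4j, -4.8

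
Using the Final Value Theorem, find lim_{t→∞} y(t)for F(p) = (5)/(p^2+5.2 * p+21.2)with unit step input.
FVT: lim_{t→∞} y(t) = lim_{p→0} p*Y(p) where Y(p) = F(p)/p.
= lim_{p→0} F(p) = F(0) = num(0)/den(0) = 5/21.2 = 0.2358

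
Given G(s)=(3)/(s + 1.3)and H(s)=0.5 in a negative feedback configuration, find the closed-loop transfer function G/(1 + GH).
Closed-loop T = G/(1+GH).
Numerator: G_num * H_den = 3.
Denominator: G_den * H_den + G_num * H_num = (s + 1.3) + (1.5) = s + 2.8.
T(s) = (3)/(s + 2.8)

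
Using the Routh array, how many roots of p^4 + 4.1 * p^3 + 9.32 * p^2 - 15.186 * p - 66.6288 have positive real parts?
Routh array:
p^4: [1, 9.32, -66.6288]; p^3: [4.1, -15.186]; p^2: [13.0239, -66.6288]; p^1: [5.78913]; p^0: [-66.6288]
First column: [1, 4.1, 13.0239, 5.78913, -66.6288]. Sign changes = RHP roots = 1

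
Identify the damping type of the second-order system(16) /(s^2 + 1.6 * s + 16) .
Standard form: ωn²/(s²+2ζωn·s+ωn²) gives ωn=4, ζ=0.2.
Underdamped (ζ = 0.2 < 1)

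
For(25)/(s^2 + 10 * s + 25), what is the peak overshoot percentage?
Standard form: ωn²/(s²+2ζωn·s+ωn²) → ωn = 5, ζ = 1.
ζ ≥ 1, so the response is non-oscillatory: peak overshoot = 0%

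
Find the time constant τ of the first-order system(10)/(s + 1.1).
First-order system: τ = -1/pole. Pole = -1.1. τ = -1/(-1.1) = 0.9091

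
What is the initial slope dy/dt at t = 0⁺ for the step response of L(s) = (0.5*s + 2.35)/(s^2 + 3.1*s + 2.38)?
IVT: y'(0⁺) = lim_{s→∞} s²·Y(s) = lim_{s→∞} s·L(s).
deg(num) = 1, deg(den) = 2, relative degree = 1, so s·L(s) → (leading num)/(leading den) = 0.5/1 = 0.5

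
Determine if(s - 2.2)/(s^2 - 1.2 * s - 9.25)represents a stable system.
Denominator: s^2 - 1.2*s - 9.25 = (s - 3.7)(s + 2.5). Poles: -2.5, 3.7. All Re(p)<0: No (unstable)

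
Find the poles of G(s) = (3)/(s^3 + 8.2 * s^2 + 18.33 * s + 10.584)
Set denominator = 0: s^3 + 8.2*s^2 + 18.33*s + 10.584 = (s + 2.4)(s + 4.9)(s + 0.9) = 0 → Poles: -0.9, -2.4, -4.9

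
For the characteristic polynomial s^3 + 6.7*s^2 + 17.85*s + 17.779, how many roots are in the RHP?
s^3 + 6.7*s^2 + 17.85*s + 17.779 = (s + 2.3)(s^2 + 4.4*s + 7.73). Poles: -2.2 + 1.7j, -2.2 - 1.7j, -2.3. RHP poles (Re>0): 0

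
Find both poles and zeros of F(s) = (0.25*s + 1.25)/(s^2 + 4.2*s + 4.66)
Set denominator = 0: s^2 + 4.2*s + 4.66 = 0 → Poles: -2.1 + 0.5j, -2.1 - 0.5j
Set numerator = 0: 0.25*s + 1.25 = 0 → Zeros: -5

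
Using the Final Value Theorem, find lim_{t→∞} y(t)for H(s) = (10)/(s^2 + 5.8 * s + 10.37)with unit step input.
FVT: lim_{t→∞} y(t) = lim_{s→0} s*Y(s) where Y(s) = H(s)/s.
= lim_{s→0} H(s) = H(0) = num(0)/den(0) = 10/10.37 = 0.9643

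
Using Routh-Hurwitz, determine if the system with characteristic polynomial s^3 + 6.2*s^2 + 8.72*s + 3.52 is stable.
Routh array:
s^3: [1, 8.72]; s^2: [6.2, 3.52]; s^1: [8.15226]; s^0: [3.52]
First column: [1, 6.2, 8.15226, 3.52]. Sign changes = 0.
Yes, stable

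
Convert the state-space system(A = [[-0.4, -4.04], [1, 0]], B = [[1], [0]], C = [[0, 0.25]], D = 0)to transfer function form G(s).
G(s) = C(sI - A)⁻¹B + D.
Characteristic polynomial det(sI - A) = s^2 + 0.4*s + 4.04.
Numerator from C·adj(sI-A)·B + D·det(sI-A) = 0.25.
G(s) = (0.25)/(s^2 + 0.4*s + 4.04)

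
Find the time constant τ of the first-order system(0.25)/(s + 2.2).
First-order system: τ = -1/pole. Pole = -2.2. τ = -1/(-2.2) = 0.4545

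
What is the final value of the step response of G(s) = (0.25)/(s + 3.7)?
FVT: lim_{t→∞} y(t) = lim_{s→0} s*Y(s) where Y(s) = G(s)/s.
= lim_{s→0} G(s) = G(0) = num(0)/den(0) = 0.25/3.7 = 0.06757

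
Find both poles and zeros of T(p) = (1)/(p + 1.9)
Set denominator = 0: p + 1.9 = 0 → Poles: -1.9
Numerator is a nonzero constant (1) → Zeros: none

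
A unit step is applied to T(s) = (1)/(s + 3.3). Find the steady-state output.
FVT: lim_{t→∞} y(t) = lim_{s→0} s*Y(s) where Y(s) = T(s)/s.
= lim_{s→0} T(s) = T(0) = num(0)/den(0) = 1/3.3 = 0.303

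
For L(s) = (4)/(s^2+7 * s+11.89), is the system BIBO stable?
Denominator: s^2 + 7*s + 11.89 = (s + 4.1)(s + 2.9). Poles: -2.9, -4.1. All Re(p)<0: Yes (stable)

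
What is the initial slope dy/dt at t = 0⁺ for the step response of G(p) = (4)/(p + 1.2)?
IVT: y'(0⁺) = lim_{p→∞} p²·Y(p) = lim_{p→∞} p·G(p).
deg(num) = 0, deg(den) = 1, relative degree = 1, so p·G(p) → (leading num)/(leading den) = 4/1 = 4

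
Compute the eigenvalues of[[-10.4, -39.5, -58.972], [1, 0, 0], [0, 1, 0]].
Eigenvalues solve det(λI - A) = 0.
Characteristic polynomial: λ^3 + 10.4*λ^2 + 39.5*λ + 58.972 = 0.
Factor: (λ + 4.6)(λ^2 + 5.8*λ + 12.82) = 0.
Roots: -2.9 + 2.1j, -2.9 - 2.1j, -4.6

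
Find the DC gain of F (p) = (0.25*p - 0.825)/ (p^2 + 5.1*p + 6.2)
DC gain = F(0) = num(0)/den(0) = -0.825/6.2 = -0.1331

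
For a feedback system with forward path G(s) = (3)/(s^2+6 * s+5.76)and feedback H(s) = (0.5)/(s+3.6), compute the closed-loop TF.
Closed-loop T = G/(1+GH).
Numerator: G_num * H_den = 3*s + 10.8.
Denominator: G_den * H_den + G_num * H_num = (s^3 + 9.6*s^2 + 27.36*s + 20.736) + (1.5) = s^3 + 9.6*s^2 + 27.36*s + 22.236.
T(s) = (3*s + 10.8)/(s^3 + 9.6*s^2 + 27.36*s + 22.236)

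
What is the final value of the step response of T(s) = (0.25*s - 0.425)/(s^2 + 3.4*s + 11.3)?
FVT: lim_{t→∞} y(t) = lim_{s→0} s*Y(s) where Y(s) = T(s)/s.
= lim_{s→0} T(s) = T(0) = num(0)/den(0) = -0.425/11.3 = -0.03761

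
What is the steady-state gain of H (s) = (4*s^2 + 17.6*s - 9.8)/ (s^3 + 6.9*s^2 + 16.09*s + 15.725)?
DC gain = H(0) = num(0)/den(0) = -9.8/15.725 = -0.6232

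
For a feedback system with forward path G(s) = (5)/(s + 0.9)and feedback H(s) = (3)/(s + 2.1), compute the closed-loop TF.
Closed-loop T = G/(1+GH).
Numerator: G_num * H_den = 5*s + 10.5.
Denominator: G_den * H_den + G_num * H_num = (s^2 + 3*s + 1.89) + (15) = s^2 + 3*s + 16.89.
T(s) = (5*s + 10.5)/(s^2 + 3*s + 16.89)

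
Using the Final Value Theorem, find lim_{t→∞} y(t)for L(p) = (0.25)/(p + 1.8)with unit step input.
FVT: lim_{t→∞} y(t) = lim_{p→0} p*Y(p) where Y(p) = L(p)/p.
= lim_{p→0} L(p) = L(0) = num(0)/den(0) = 0.25/1.8 = 0.1389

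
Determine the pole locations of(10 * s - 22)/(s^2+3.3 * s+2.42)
Set denominator = 0: s^2 + 3.3*s + 2.42 = (s + 2.2)(s + 1.1) = 0 → Poles: -1.1, -2.2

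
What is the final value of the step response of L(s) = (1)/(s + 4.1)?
FVT: lim_{t→∞} y(t) = lim_{s→0} s*Y(s) where Y(s) = L(s)/s.
= lim_{s→0} L(s) = L(0) = num(0)/den(0) = 1/4.1 = 0.2439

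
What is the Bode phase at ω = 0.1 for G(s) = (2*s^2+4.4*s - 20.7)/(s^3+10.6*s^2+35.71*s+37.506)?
Substitute s = j*0.1: G(j0.1) = -0.547896 + 0.0640638j.
∠G(j0.1) = atan2(Im, Re) = atan2(0.0640638, -0.547896) = 173.33°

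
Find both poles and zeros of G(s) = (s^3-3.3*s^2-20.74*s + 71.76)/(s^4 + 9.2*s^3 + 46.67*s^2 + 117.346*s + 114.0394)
Set denominator = 0: s^4 + 9.2*s^3 + 46.67*s^2 + 117.346*s + 114.0394 = (s^2 + 4.6*s + 5.78)(s^2 + 4.6*s + 19.73) = 0 → Poles: -2.3 + 0.7j, -2.3 + 3.8j, -2.3 - 0.7j, -2.3 - 3.8j
Set numerator = 0: s^3 - 3.3*s^2 - 20.74*s + 71.76 = (s - 4)(s + 4.6)(s - 3.9) = 0 → Zeros: -4.6, 3.9, 4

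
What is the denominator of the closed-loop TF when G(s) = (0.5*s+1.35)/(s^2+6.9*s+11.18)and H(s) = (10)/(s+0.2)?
Characteristic poly = G_den * H_den + G_num * H_num = (s^3 + 7.1*s^2 + 12.56*s + 2.236) + (5*s + 13.5) = s^3 + 7.1*s^2 + 17.56*s + 15.736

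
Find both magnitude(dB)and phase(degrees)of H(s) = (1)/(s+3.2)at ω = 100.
Substitute s = j*100: H(j100) = 0.000319673 - 0.00998977j.
|H| = 20*log₁₀(sqrt(Re²+Im²)) = -40.00 dB.
∠H = atan2(Im, Re) = -88.17°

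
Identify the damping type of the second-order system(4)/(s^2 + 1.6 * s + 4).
Standard form: ωn²/(s²+2ζωn·s+ωn²) gives ωn=2, ζ=0.4.
Underdamped (ζ = 0.4 < 1)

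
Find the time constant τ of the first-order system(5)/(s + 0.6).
First-order system: τ = -1/pole. Pole = -0.6. τ = -1/(-0.6) = 1.667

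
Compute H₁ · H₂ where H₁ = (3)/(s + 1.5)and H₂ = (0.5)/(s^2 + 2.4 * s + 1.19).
Series: H = H₁ · H₂ = (n₁·n₂)/(d₁·d₂).
Num: n₁·n₂ = 1.5. Den: d₁·d₂ = s^3 + 3.9*s^2 + 4.79*s + 1.785.
H(s) = (1.5)/(s^3 + 3.9*s^2 + 4.79*s + 1.785)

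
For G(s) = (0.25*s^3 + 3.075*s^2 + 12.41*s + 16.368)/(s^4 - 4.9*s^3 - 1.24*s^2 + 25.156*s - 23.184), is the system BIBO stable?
Denominator: s^4 - 4.9*s^3 - 1.24*s^2 + 25.156*s - 23.184 = (s - 4)(s - 1.4)(s + 2.3)(s - 1.8). Poles: -2.3, 1.4, 1.8, 4. All Re(p)<0: No (unstable)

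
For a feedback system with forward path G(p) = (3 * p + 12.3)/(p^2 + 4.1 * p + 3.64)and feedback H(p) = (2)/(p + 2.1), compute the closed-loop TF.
Closed-loop T = G/(1+GH).
Numerator: G_num * H_den = 3*p^2 + 18.6*p + 25.83.
Denominator: G_den * H_den + G_num * H_num = (p^3 + 6.2*p^2 + 12.25*p + 7.644) + (6*p + 24.6) = p^3 + 6.2*p^2 + 18.25*p + 32.244.
T(p) = (3*p^2 + 18.6*p + 25.83)/(p^3 + 6.2*p^2 + 18.25*p + 32.244)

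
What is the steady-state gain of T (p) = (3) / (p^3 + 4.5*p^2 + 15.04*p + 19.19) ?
DC gain = T(0) = num(0)/den(0) = 3/19.19 = 0.1563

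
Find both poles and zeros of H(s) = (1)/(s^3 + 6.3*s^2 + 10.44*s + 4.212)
Set denominator = 0: s^3 + 6.3*s^2 + 10.44*s + 4.212 = (s + 1.8)(s + 3.9)(s + 0.6) = 0 → Poles: -0.6, -1.8, -3.9
Numerator is a nonzero constant (1) → Zeros: none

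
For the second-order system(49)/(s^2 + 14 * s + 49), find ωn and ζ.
Standard form: ωn²/(s²+2ζωn·s+ωn²).
const=49=ωn² → ωn=7, s coeff=14=2ζωn → ζ=1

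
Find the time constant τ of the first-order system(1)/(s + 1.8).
First-order system: τ = -1/pole. Pole = -1.8. τ = -1/(-1.8) = 0.5556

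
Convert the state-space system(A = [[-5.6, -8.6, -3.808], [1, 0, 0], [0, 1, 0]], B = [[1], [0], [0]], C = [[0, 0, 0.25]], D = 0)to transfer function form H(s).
H(s) = C(sI - A)⁻¹B + D.
Characteristic polynomial det(sI - A) = s^3 + 5.6*s^2 + 8.6*s + 3.808.
Numerator from C·adj(sI-A)·B + D·det(sI-A) = 0.25.
H(s) = (0.25)/(s^3 + 5.6*s^2 + 8.6*s + 3.808)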